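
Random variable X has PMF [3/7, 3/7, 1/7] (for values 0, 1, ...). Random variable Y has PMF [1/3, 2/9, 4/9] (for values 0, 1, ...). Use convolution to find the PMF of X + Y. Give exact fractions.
P(X+Y=k) = Σ_i P(X=i)·P(Y=k-i) — a convolution of [3/7, 3/7, 1/7] and [1/3, 2/9, 4/9]. P(X+Y=0) = (3/7)×(1/3) = 1/7; P(X+Y=1) = (3/7)×(2/9) + (3/7)×(1/3) = 2/21 + 1/7 = 5/21; P(X+Y=2) = (3/7)×(4/9) + (3/7)×(2/9) + (1/7)×(1/3) = 4/21 + 2/21 + 1/21 = 1/3; P(X+Y=3) = (3/7)×(4/9) + (1/7)×(2/9) = 4/21 + 2/63 = 2/9; P(X+Y=4) = (1/7)×(4/9) = 4/63. PMF: [1/7, 5/21, 1/3, 2/9, 4/63] (sums to 1 ✓)

[1/7, 5/21, 1/3, 2/9, 4/63]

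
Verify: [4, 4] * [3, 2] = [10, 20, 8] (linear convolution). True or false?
Recompute linear convolution of [4, 4] and [3, 2]: y[0] = 4×3 = 12; y[1] = 4×2 + 4×3 = 20; y[2] = 4×2 = 8 → [12, 20, 8]. Compare to given [10, 20, 8]: they differ at index 0: given 10, correct 12, so answer: No

No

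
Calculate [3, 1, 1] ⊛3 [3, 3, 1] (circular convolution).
Use y[k] = Σ_j u[j]·v[(k-j) mod 3]. y[0] = 3×3 + 1×1 + 1×3 = 13; y[1] = 3×3 + 1×3 + 1×1 = 13; y[2] = 3×1 + 1×3 + 1×3 = 9. Result: [13, 13, 9]

[13, 13, 9]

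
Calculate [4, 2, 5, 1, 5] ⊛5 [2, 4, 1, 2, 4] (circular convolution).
Use y[k] = Σ_j f[j]·g[(k-j) mod 5]. y[0] = 4×2 + 2×4 + 5×2 + 1×1 + 5×4 = 47; y[1] = 4×4 + 2×2 + 5×4 + 1×2 + 5×1 = 47; y[2] = 4×1 + 2×4 + 5×2 + 1×4 + 5×2 = 36; y[3] = 4×2 + 2×1 + 5×4 + 1×2 + 5×4 = 52; y[4] = 4×4 + 2×2 + 5×1 + 1×4 + 5×2 = 39. Result: [47, 47, 36, 52, 39]

[47, 47, 36, 52, 39]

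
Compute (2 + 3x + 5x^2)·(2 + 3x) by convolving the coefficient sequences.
Ascending coefficients: a = [2, 3, 5], b = [2, 3]. c[0] = 2×2 = 4; c[1] = 2×3 + 3×2 = 12; c[2] = 3×3 + 5×2 = 19; c[3] = 5×3 = 15. Result coefficients: [4, 12, 19, 15] → 4 + 12x + 19x^2 + 15x^3

4 + 12x + 19x^2 + 15x^3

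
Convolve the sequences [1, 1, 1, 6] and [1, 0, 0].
y[0] = 1×1 = 1; y[1] = 1×0 + 1×1 = 1; y[2] = 1×0 + 1×0 + 1×1 = 1; y[3] = 1×0 + 1×0 + 6×1 = 6; y[4] = 1×0 + 6×0 = 0; y[5] = 6×0 = 0

[1, 1, 1, 6, 0, 0]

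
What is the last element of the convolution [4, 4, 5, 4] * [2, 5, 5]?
Use y[k] = Σ_i a[i]·b[k-i] at k=5. y[5] = 4×5 = 20

20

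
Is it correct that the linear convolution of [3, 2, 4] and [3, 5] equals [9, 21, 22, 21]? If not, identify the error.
Recompute linear convolution of [3, 2, 4] and [3, 5]: y[0] = 3×3 = 9; y[1] = 3×5 + 2×3 = 21; y[2] = 2×5 + 4×3 = 22; y[3] = 4×5 = 20 → [9, 21, 22, 20]. Compare to given [9, 21, 22, 21]: they differ at index 3: given 21, correct 20, so answer: No

No. Error at index 3: given 21, correct 20.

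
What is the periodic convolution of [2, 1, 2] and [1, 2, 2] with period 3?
Use y[k] = Σ_j x[j]·h[(k-j) mod 3]. y[0] = 2×1 + 1×2 + 2×2 = 8; y[1] = 2×2 + 1×1 + 2×2 = 9; y[2] = 2×2 + 1×2 + 2×1 = 8. Result: [8, 9, 8]

[8, 9, 8]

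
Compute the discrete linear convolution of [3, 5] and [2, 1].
y[0] = 3×2 = 6; y[1] = 3×1 + 5×2 = 13; y[2] = 5×1 = 5

[6, 13, 5]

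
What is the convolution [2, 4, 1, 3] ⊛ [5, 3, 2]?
y[0] = 2×5 = 10; y[1] = 2×3 + 4×5 = 26; y[2] = 2×2 + 4×3 + 1×5 = 21; y[3] = 4×2 + 1×3 + 3×5 = 26; y[4] = 1×2 + 3×3 = 11; y[5] = 3×2 = 6

[10, 26, 21, 26, 11, 6]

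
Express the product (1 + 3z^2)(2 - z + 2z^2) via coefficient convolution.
Ascending coefficients: a = [1, 0, 3], b = [2, -1, 2]. c[0] = 1×2 = 2; c[1] = 1×-1 + 0×2 = -1; c[2] = 1×2 + 0×-1 + 3×2 = 8; c[3] = 0×2 + 3×-1 = -3; c[4] = 3×2 = 6. Result coefficients: [2, -1, 8, -3, 6] → 2 - z + 8z^2 - 3z^3 + 6z^4

2 - z + 8z^2 - 3z^3 + 6z^4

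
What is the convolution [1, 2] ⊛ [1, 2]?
y[0] = 1×1 = 1; y[1] = 1×2 + 2×1 = 4; y[2] = 2×2 = 4

[1, 4, 4]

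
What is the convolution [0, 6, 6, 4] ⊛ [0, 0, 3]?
y[0] = 0×0 = 0; y[1] = 0×0 + 6×0 = 0; y[2] = 0×3 + 6×0 + 6×0 = 0; y[3] = 6×3 + 6×0 + 4×0 = 18; y[4] = 6×3 + 4×0 = 18; y[5] = 4×3 = 12

[0, 0, 0, 18, 18, 12]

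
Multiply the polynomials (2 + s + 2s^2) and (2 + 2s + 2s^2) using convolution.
Ascending coefficients: a = [2, 1, 2], b = [2, 2, 2]. c[0] = 2×2 = 4; c[1] = 2×2 + 1×2 = 6; c[2] = 2×2 + 1×2 + 2×2 = 10; c[3] = 1×2 + 2×2 = 6; c[4] = 2×2 = 4. Result coefficients: [4, 6, 10, 6, 4] → 4 + 6s + 10s^2 + 6s^3 + 4s^4

4 + 6s + 10s^2 + 6s^3 + 4s^4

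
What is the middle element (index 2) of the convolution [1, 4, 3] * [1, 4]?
Use y[k] = Σ_i a[i]·b[k-i] at k=2. y[2] = 4×4 + 3×1 = 19

19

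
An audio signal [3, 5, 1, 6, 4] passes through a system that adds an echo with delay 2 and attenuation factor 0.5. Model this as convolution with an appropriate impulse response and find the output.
Direct-path + delayed-attenuated-path model → impulse response h = [1, 0, 0.5] (1 at lag 0, 0.5 at lag 2). Output y[n] = x[n] + 0.5·x[n - 2] (with x[n] = 0 outside 0..4): y[0] = 3 + 0.5×0 = 3; y[1] = 5 + 0.5×0 = 5; y[2] = 1 + 0.5×3 = 2.5; y[3] = 6 + 0.5×5 = 8.5; y[4] = 4 + 0.5×1 = 4.5; y[5] = 0 + 0.5×6 = 3.0; y[6] = 0 + 0.5×4 = 2.0. So y = [3, 5, 2.5, 8.5, 4.5, 3.0, 2.0]

[3, 5, 2.5, 8.5, 4.5, 3.0, 2.0]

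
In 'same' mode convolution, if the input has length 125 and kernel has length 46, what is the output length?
'Same' mode returns an output with the same length as the input: 125

125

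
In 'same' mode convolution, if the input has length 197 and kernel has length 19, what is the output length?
'Same' mode returns an output with the same length as the input: 197

197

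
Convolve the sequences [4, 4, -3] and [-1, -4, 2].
y[0] = 4×-1 = -4; y[1] = 4×-4 + 4×-1 = -20; y[2] = 4×2 + 4×-4 + -3×-1 = -5; y[3] = 4×2 + -3×-4 = 20; y[4] = -3×2 = -6

[-4, -20, -5, 20, -6]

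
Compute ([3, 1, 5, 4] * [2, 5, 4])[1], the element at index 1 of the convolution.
Use y[k] = Σ_i a[i]·b[k-i] at k=1. y[1] = 3×5 + 1×2 = 17

17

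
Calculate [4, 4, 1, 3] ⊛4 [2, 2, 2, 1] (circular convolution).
Use y[k] = Σ_j x[j]·h[(k-j) mod 4]. y[0] = 4×2 + 4×1 + 1×2 + 3×2 = 20; y[1] = 4×2 + 4×2 + 1×1 + 3×2 = 23; y[2] = 4×2 + 4×2 + 1×2 + 3×1 = 21; y[3] = 4×1 + 4×2 + 1×2 + 3×2 = 20. Result: [20, 23, 21, 20]

[20, 23, 21, 20]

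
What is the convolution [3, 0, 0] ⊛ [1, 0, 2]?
y[0] = 3×1 = 3; y[1] = 3×0 + 0×1 = 0; y[2] = 3×2 + 0×0 + 0×1 = 6; y[3] = 0×2 + 0×0 = 0; y[4] = 0×2 = 0

[3, 0, 6, 0, 0]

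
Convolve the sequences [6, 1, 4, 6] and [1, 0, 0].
y[0] = 6×1 = 6; y[1] = 6×0 + 1×1 = 1; y[2] = 6×0 + 1×0 + 4×1 = 4; y[3] = 1×0 + 4×0 + 6×1 = 6; y[4] = 4×0 + 6×0 = 0; y[5] = 6×0 = 0

[6, 1, 4, 6, 0, 0]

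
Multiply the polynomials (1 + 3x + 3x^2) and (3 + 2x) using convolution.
Ascending coefficients: a = [1, 3, 3], b = [3, 2]. c[0] = 1×3 = 3; c[1] = 1×2 + 3×3 = 11; c[2] = 3×2 + 3×3 = 15; c[3] = 3×2 = 6. Result coefficients: [3, 11, 15, 6] → 3 + 11x + 15x^2 + 6x^3

3 + 11x + 15x^2 + 6x^3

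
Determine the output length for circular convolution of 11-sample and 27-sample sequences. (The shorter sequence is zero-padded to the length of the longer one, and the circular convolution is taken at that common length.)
Circular convolution (zero-padding the shorter input) has length max(m, n) = max(11, 27) = 27

27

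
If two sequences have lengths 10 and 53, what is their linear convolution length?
Linear/full convolution length: m + n - 1 = 10 + 53 - 1 = 62

62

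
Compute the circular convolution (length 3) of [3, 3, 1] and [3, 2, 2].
Use y[k] = Σ_j a[j]·b[(k-j) mod 3]. y[0] = 3×3 + 3×2 + 1×2 = 17; y[1] = 3×2 + 3×3 + 1×2 = 17; y[2] = 3×2 + 3×2 + 1×3 = 15. Result: [17, 17, 15]

[17, 17, 15]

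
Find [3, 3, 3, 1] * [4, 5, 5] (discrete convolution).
y[0] = 3×4 = 12; y[1] = 3×5 + 3×4 = 27; y[2] = 3×5 + 3×5 + 3×4 = 42; y[3] = 3×5 + 3×5 + 1×4 = 34; y[4] = 3×5 + 1×5 = 20; y[5] = 1×5 = 5

[12, 27, 42, 34, 20, 5]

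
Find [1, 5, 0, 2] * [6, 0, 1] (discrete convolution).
y[0] = 1×6 = 6; y[1] = 1×0 + 5×6 = 30; y[2] = 1×1 + 5×0 + 0×6 = 1; y[3] = 5×1 + 0×0 + 2×6 = 17; y[4] = 0×1 + 2×0 = 0; y[5] = 2×1 = 2

[6, 30, 1, 17, 0, 2]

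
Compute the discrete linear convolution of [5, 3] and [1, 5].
y[0] = 5×1 = 5; y[1] = 5×5 + 3×1 = 28; y[2] = 3×5 = 15

[5, 28, 15]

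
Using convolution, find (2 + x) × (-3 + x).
Ascending coefficients: a = [2, 1], b = [-3, 1]. c[0] = 2×-3 = -6; c[1] = 2×1 + 1×-3 = -1; c[2] = 1×1 = 1. Result coefficients: [-6, -1, 1] → -6 - x + x^2

-6 - x + x^2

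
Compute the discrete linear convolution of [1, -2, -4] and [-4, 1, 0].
y[0] = 1×-4 = -4; y[1] = 1×1 + -2×-4 = 9; y[2] = 1×0 + -2×1 + -4×-4 = 14; y[3] = -2×0 + -4×1 = -4; y[4] = -4×0 = 0

[-4, 9, 14, -4, 0]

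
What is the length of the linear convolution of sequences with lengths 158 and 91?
Linear/full convolution length: m + n - 1 = 158 + 91 - 1 = 248

248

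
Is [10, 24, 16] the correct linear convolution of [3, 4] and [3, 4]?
Recompute linear convolution of [3, 4] and [3, 4]: y[0] = 3×3 = 9; y[1] = 3×4 + 4×3 = 24; y[2] = 4×4 = 16 → [9, 24, 16]. Compare to given [10, 24, 16]: they differ at index 0: given 10, correct 9, so answer: No

No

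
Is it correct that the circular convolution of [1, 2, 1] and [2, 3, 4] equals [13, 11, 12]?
Recompute circular convolution of [1, 2, 1] and [2, 3, 4]: y[0] = 1×2 + 2×4 + 1×3 = 13; y[1] = 1×3 + 2×2 + 1×4 = 11; y[2] = 1×4 + 2×3 + 1×2 = 12 → [13, 11, 12]. Given [13, 11, 12] matches, so answer: Yes

Yes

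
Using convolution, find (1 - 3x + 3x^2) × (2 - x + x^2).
Ascending coefficients: a = [1, -3, 3], b = [2, -1, 1]. c[0] = 1×2 = 2; c[1] = 1×-1 + -3×2 = -7; c[2] = 1×1 + -3×-1 + 3×2 = 10; c[3] = -3×1 + 3×-1 = -6; c[4] = 3×1 = 3. Result coefficients: [2, -7, 10, -6, 3] → 2 - 7x + 10x^2 - 6x^3 + 3x^4

2 - 7x + 10x^2 - 6x^3 + 3x^4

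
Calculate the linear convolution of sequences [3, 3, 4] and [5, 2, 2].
y[0] = 3×5 = 15; y[1] = 3×2 + 3×5 = 21; y[2] = 3×2 + 3×2 + 4×5 = 32; y[3] = 3×2 + 4×2 = 14; y[4] = 4×2 = 8

[15, 21, 32, 14, 8]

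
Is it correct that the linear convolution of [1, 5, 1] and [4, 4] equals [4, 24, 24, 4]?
Recompute linear convolution of [1, 5, 1] and [4, 4]: y[0] = 1×4 = 4; y[1] = 1×4 + 5×4 = 24; y[2] = 5×4 + 1×4 = 24; y[3] = 1×4 = 4 → [4, 24, 24, 4]. Given [4, 24, 24, 4] matches, so answer: Yes

Yes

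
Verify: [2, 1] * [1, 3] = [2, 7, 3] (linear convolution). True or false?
Recompute linear convolution of [2, 1] and [1, 3]: y[0] = 2×1 = 2; y[1] = 2×3 + 1×1 = 7; y[2] = 1×3 = 3 → [2, 7, 3]. Given [2, 7, 3] matches, so answer: Yes

Yes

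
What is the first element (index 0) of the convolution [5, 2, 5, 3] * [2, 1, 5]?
Use y[k] = Σ_i a[i]·b[k-i] at k=0. y[0] = 5×2 = 10

10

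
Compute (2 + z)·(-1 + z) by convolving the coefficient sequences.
Ascending coefficients: a = [2, 1], b = [-1, 1]. c[0] = 2×-1 = -2; c[1] = 2×1 + 1×-1 = 1; c[2] = 1×1 = 1. Result coefficients: [-2, 1, 1] → -2 + z + z^2

-2 + z + z^2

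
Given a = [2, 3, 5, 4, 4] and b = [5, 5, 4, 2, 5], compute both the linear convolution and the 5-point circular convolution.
Linear: y_lin[0] = 2×5 = 10; y_lin[1] = 2×5 + 3×5 = 25; y_lin[2] = 2×4 + 3×5 + 5×5 = 48; y_lin[3] = 2×2 + 3×4 + 5×5 + 4×5 = 61; y_lin[4] = 2×5 + 3×2 + 5×4 + 4×5 + 4×5 = 76; y_lin[5] = 3×5 + 5×2 + 4×4 + 4×5 = 61; y_lin[6] = 5×5 + 4×2 + 4×4 = 49; y_lin[7] = 4×5 + 4×2 = 28; y_lin[8] = 4×5 = 20 → [10, 25, 48, 61, 76, 61, 49, 28, 20]. Circular (length 5): y[0] = 2×5 + 3×5 + 5×2 + 4×4 + 4×5 = 71; y[1] = 2×5 + 3×5 + 5×5 + 4×2 + 4×4 = 74; y[2] = 2×4 + 3×5 + 5×5 + 4×5 + 4×2 = 76; y[3] = 2×2 + 3×4 + 5×5 + 4×5 + 4×5 = 81; y[4] = 2×5 + 3×2 + 5×4 + 4×5 + 4×5 = 76 → [71, 74, 76, 81, 76]

Linear: [10, 25, 48, 61, 76, 61, 49, 28, 20], Circular: [71, 74, 76, 81, 76]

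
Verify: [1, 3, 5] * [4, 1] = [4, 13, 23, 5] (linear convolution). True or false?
Recompute linear convolution of [1, 3, 5] and [4, 1]: y[0] = 1×4 = 4; y[1] = 1×1 + 3×4 = 13; y[2] = 3×1 + 5×4 = 23; y[3] = 5×1 = 5 → [4, 13, 23, 5]. Given [4, 13, 23, 5] matches, so answer: Yes

Yes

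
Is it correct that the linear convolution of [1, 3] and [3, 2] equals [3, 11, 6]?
Recompute linear convolution of [1, 3] and [3, 2]: y[0] = 1×3 = 3; y[1] = 1×2 + 3×3 = 11; y[2] = 3×2 = 6 → [3, 11, 6]. Given [3, 11, 6] matches, so answer: Yes

Yes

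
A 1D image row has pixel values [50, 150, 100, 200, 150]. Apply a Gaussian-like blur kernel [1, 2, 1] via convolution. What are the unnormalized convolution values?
Convolve image row [50, 150, 100, 200, 150] with kernel [1, 2, 1]: y[0] = 50×1 = 50; y[1] = 50×2 + 150×1 = 250; y[2] = 50×1 + 150×2 + 100×1 = 450; y[3] = 150×1 + 100×2 + 200×1 = 550; y[4] = 100×1 + 200×2 + 150×1 = 650; y[5] = 200×1 + 150×2 = 500; y[6] = 150×1 = 150 → [50, 250, 450, 550, 650, 500, 150]. Normalization factor = sum(kernel) = 4.

[50, 250, 450, 550, 650, 500, 150]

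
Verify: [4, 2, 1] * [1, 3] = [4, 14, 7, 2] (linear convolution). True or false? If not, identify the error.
Recompute linear convolution of [4, 2, 1] and [1, 3]: y[0] = 4×1 = 4; y[1] = 4×3 + 2×1 = 14; y[2] = 2×3 + 1×1 = 7; y[3] = 1×3 = 3 → [4, 14, 7, 3]. Compare to given [4, 14, 7, 2]: they differ at index 3: given 2, correct 3, so answer: No

No. Error at index 3: given 2, correct 3.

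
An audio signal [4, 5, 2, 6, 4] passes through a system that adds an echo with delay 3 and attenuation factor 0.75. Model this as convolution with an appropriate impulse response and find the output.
Direct-path + delayed-attenuated-path model → impulse response h = [1, 0, 0, 0.75] (1 at lag 0, 0.75 at lag 3). Output y[n] = x[n] + 0.75·x[n - 3] (with x[n] = 0 outside 0..4): y[0] = 4 + 0.75×0 = 4; y[1] = 5 + 0.75×0 = 5; y[2] = 2 + 0.75×0 = 2; y[3] = 6 + 0.75×4 = 9.0; y[4] = 4 + 0.75×5 = 7.75; y[5] = 0 + 0.75×2 = 1.5; y[6] = 0 + 0.75×6 = 4.5; y[7] = 0 + 0.75×4 = 3.0. So y = [4, 5, 2, 9.0, 7.75, 1.5, 4.5, 3.0]

[4, 5, 2, 9.0, 7.75, 1.5, 4.5, 3.0]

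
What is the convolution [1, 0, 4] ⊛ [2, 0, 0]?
y[0] = 1×2 = 2; y[1] = 1×0 + 0×2 = 0; y[2] = 1×0 + 0×0 + 4×2 = 8; y[3] = 0×0 + 4×0 = 0; y[4] = 4×0 = 0

[2, 0, 8, 0, 0]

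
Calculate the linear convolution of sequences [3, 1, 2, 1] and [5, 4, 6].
y[0] = 3×5 = 15; y[1] = 3×4 + 1×5 = 17; y[2] = 3×6 + 1×4 + 2×5 = 32; y[3] = 1×6 + 2×4 + 1×5 = 19; y[4] = 2×6 + 1×4 = 16; y[5] = 1×6 = 6

[15, 17, 32, 19, 16, 6]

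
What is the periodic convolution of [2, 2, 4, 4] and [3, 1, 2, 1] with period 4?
Use y[k] = Σ_j a[j]·b[(k-j) mod 4]. y[0] = 2×3 + 2×1 + 4×2 + 4×1 = 20; y[1] = 2×1 + 2×3 + 4×1 + 4×2 = 20; y[2] = 2×2 + 2×1 + 4×3 + 4×1 = 22; y[3] = 2×1 + 2×2 + 4×1 + 4×3 = 22. Result: [20, 20, 22, 22]

[20, 20, 22, 22]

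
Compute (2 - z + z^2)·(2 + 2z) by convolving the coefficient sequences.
Ascending coefficients: a = [2, -1, 1], b = [2, 2]. c[0] = 2×2 = 4; c[1] = 2×2 + -1×2 = 2; c[2] = -1×2 + 1×2 = 0; c[3] = 1×2 = 2. Result coefficients: [4, 2, 0, 2] → 4 + 2z + 2z^3

4 + 2z + 2z^3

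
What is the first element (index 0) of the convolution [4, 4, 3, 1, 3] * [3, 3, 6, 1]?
Use y[k] = Σ_i a[i]·b[k-i] at k=0. y[0] = 4×3 = 12

12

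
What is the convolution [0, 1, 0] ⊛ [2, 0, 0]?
y[0] = 0×2 = 0; y[1] = 0×0 + 1×2 = 2; y[2] = 0×0 + 1×0 + 0×2 = 0; y[3] = 1×0 + 0×0 = 0; y[4] = 0×0 = 0

[0, 2, 0, 0, 0]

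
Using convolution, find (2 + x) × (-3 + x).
Ascending coefficients: a = [2, 1], b = [-3, 1]. c[0] = 2×-3 = -6; c[1] = 2×1 + 1×-3 = -1; c[2] = 1×1 = 1. Result coefficients: [-6, -1, 1] → -6 - x + x^2

-6 - x + x^2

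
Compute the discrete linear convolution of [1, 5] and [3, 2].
y[0] = 1×3 = 3; y[1] = 1×2 + 5×3 = 17; y[2] = 5×2 = 10

[3, 17, 10]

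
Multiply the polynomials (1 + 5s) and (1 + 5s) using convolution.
Ascending coefficients: a = [1, 5], b = [1, 5]. c[0] = 1×1 = 1; c[1] = 1×5 + 5×1 = 10; c[2] = 5×5 = 25. Result coefficients: [1, 10, 25] → 1 + 10s + 25s^2

1 + 10s + 25s^2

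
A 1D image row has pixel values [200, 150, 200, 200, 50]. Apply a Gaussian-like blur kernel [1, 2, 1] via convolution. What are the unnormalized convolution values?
Convolve image row [200, 150, 200, 200, 50] with kernel [1, 2, 1]: y[0] = 200×1 = 200; y[1] = 200×2 + 150×1 = 550; y[2] = 200×1 + 150×2 + 200×1 = 700; y[3] = 150×1 + 200×2 + 200×1 = 750; y[4] = 200×1 + 200×2 + 50×1 = 650; y[5] = 200×1 + 50×2 = 300; y[6] = 50×1 = 50 → [200, 550, 700, 750, 650, 300, 50]. Normalization factor = sum(kernel) = 4.

[200, 550, 700, 750, 650, 300, 50]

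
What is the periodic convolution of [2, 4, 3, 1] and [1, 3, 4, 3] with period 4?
Use y[k] = Σ_j f[j]·g[(k-j) mod 4]. y[0] = 2×1 + 4×3 + 3×4 + 1×3 = 29; y[1] = 2×3 + 4×1 + 3×3 + 1×4 = 23; y[2] = 2×4 + 4×3 + 3×1 + 1×3 = 26; y[3] = 2×3 + 4×4 + 3×3 + 1×1 = 32. Result: [29, 23, 26, 32]

[29, 23, 26, 32]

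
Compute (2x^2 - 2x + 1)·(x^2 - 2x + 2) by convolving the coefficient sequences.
Ascending coefficients: a = [1, -2, 2], b = [2, -2, 1]. c[0] = 1×2 = 2; c[1] = 1×-2 + -2×2 = -6; c[2] = 1×1 + -2×-2 + 2×2 = 9; c[3] = -2×1 + 2×-2 = -6; c[4] = 2×1 = 2. Result coefficients: [2, -6, 9, -6, 2] → 2x^4 - 6x^3 + 9x^2 - 6x + 2

2x^4 - 6x^3 + 9x^2 - 6x + 2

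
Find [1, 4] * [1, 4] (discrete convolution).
y[0] = 1×1 = 1; y[1] = 1×4 + 4×1 = 8; y[2] = 4×4 = 16

[1, 8, 16]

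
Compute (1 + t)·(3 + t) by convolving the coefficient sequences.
Ascending coefficients: a = [1, 1], b = [3, 1]. c[0] = 1×3 = 3; c[1] = 1×1 + 1×3 = 4; c[2] = 1×1 = 1. Result coefficients: [3, 4, 1] → 3 + 4t + t^2

3 + 4t + t^2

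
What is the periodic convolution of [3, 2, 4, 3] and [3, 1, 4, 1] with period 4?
Use y[k] = Σ_j u[j]·v[(k-j) mod 4]. y[0] = 3×3 + 2×1 + 4×4 + 3×1 = 30; y[1] = 3×1 + 2×3 + 4×1 + 3×4 = 25; y[2] = 3×4 + 2×1 + 4×3 + 3×1 = 29; y[3] = 3×1 + 2×4 + 4×1 + 3×3 = 24. Result: [30, 25, 29, 24]

[30, 25, 29, 24]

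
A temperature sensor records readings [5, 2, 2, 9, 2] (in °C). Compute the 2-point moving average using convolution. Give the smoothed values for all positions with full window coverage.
2-point moving average kernel = [1, 1]. Apply in 'valid' mode (full window coverage): avg[0] = (5 + 2) / 2 = 3.5; avg[1] = (2 + 2) / 2 = 2.0; avg[2] = (2 + 9) / 2 = 5.5; avg[3] = (9 + 2) / 2 = 5.5. Smoothed values: [3.5, 2.0, 5.5, 5.5]

[3.5, 2.0, 5.5, 5.5]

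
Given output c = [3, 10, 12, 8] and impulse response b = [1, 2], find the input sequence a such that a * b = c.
Deconvolve c=[3, 10, 12, 8] by b=[1, 2]. Since b[0]=1, solve forward: a[0] = c[0] / 1 = 3; a[1] = (c[1] - 3×2) / 1 = 4; a[2] = (c[2] - 4×2) / 1 = 4. So a = [3, 4, 4]. Check by forward convolution: c[0] = 3×1 = 3; c[1] = 3×2 + 4×1 = 10; c[2] = 4×2 + 4×1 = 12; c[3] = 4×2 = 8

[3, 4, 4]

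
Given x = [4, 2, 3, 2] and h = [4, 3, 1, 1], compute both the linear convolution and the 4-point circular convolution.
Linear: y_lin[0] = 4×4 = 16; y_lin[1] = 4×3 + 2×4 = 20; y_lin[2] = 4×1 + 2×3 + 3×4 = 22; y_lin[3] = 4×1 + 2×1 + 3×3 + 2×4 = 23; y_lin[4] = 2×1 + 3×1 + 2×3 = 11; y_lin[5] = 3×1 + 2×1 = 5; y_lin[6] = 2×1 = 2 → [16, 20, 22, 23, 11, 5, 2]. Circular (length 4): y[0] = 4×4 + 2×1 + 3×1 + 2×3 = 27; y[1] = 4×3 + 2×4 + 3×1 + 2×1 = 25; y[2] = 4×1 + 2×3 + 3×4 + 2×1 = 24; y[3] = 4×1 + 2×1 + 3×3 + 2×4 = 23 → [27, 25, 24, 23]

Linear: [16, 20, 22, 23, 11, 5, 2], Circular: [27, 25, 24, 23]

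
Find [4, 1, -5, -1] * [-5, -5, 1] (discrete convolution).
y[0] = 4×-5 = -20; y[1] = 4×-5 + 1×-5 = -25; y[2] = 4×1 + 1×-5 + -5×-5 = 24; y[3] = 1×1 + -5×-5 + -1×-5 = 31; y[4] = -5×1 + -1×-5 = 0; y[5] = -1×1 = -1

[-20, -25, 24, 31, 0, -1]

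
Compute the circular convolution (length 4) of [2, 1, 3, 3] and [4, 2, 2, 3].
Use y[k] = Σ_j f[j]·g[(k-j) mod 4]. y[0] = 2×4 + 1×3 + 3×2 + 3×2 = 23; y[1] = 2×2 + 1×4 + 3×3 + 3×2 = 23; y[2] = 2×2 + 1×2 + 3×4 + 3×3 = 27; y[3] = 2×3 + 1×2 + 3×2 + 3×4 = 26. Result: [23, 23, 27, 26]

[23, 23, 27, 26]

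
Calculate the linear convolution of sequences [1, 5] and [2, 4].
y[0] = 1×2 = 2; y[1] = 1×4 + 5×2 = 14; y[2] = 5×4 = 20

[2, 14, 20]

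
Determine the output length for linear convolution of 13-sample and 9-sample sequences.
Linear/full convolution length: m + n - 1 = 13 + 9 - 1 = 21

21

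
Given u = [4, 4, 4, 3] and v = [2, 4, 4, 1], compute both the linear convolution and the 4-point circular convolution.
Linear: y_lin[0] = 4×2 = 8; y_lin[1] = 4×4 + 4×2 = 24; y_lin[2] = 4×4 + 4×4 + 4×2 = 40; y_lin[3] = 4×1 + 4×4 + 4×4 + 3×2 = 42; y_lin[4] = 4×1 + 4×4 + 3×4 = 32; y_lin[5] = 4×1 + 3×4 = 16; y_lin[6] = 3×1 = 3 → [8, 24, 40, 42, 32, 16, 3]. Circular (length 4): y[0] = 4×2 + 4×1 + 4×4 + 3×4 = 40; y[1] = 4×4 + 4×2 + 4×1 + 3×4 = 40; y[2] = 4×4 + 4×4 + 4×2 + 3×1 = 43; y[3] = 4×1 + 4×4 + 4×4 + 3×2 = 42 → [40, 40, 43, 42]

Linear: [8, 24, 40, 42, 32, 16, 3], Circular: [40, 40, 43, 42]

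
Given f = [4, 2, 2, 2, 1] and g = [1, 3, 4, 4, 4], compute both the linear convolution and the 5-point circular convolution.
Linear: y_lin[0] = 4×1 = 4; y_lin[1] = 4×3 + 2×1 = 14; y_lin[2] = 4×4 + 2×3 + 2×1 = 24; y_lin[3] = 4×4 + 2×4 + 2×3 + 2×1 = 32; y_lin[4] = 4×4 + 2×4 + 2×4 + 2×3 + 1×1 = 39; y_lin[5] = 2×4 + 2×4 + 2×4 + 1×3 = 27; y_lin[6] = 2×4 + 2×4 + 1×4 = 20; y_lin[7] = 2×4 + 1×4 = 12; y_lin[8] = 1×4 = 4 → [4, 14, 24, 32, 39, 27, 20, 12, 4]. Circular (length 5): y[0] = 4×1 + 2×4 + 2×4 + 2×4 + 1×3 = 31; y[1] = 4×3 + 2×1 + 2×4 + 2×4 + 1×4 = 34; y[2] = 4×4 + 2×3 + 2×1 + 2×4 + 1×4 = 36; y[3] = 4×4 + 2×4 + 2×3 + 2×1 + 1×4 = 36; y[4] = 4×4 + 2×4 + 2×4 + 2×3 + 1×1 = 39 → [31, 34, 36, 36, 39]

Linear: [4, 14, 24, 32, 39, 27, 20, 12, 4], Circular: [31, 34, 36, 36, 39]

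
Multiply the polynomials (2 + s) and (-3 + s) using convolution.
Ascending coefficients: a = [2, 1], b = [-3, 1]. c[0] = 2×-3 = -6; c[1] = 2×1 + 1×-3 = -1; c[2] = 1×1 = 1. Result coefficients: [-6, -1, 1] → -6 - s + s^2

-6 - s + s^2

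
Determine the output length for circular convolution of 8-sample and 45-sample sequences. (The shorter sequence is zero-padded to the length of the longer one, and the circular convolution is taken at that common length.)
Circular convolution (zero-padding the shorter input) has length max(m, n) = max(8, 45) = 45

45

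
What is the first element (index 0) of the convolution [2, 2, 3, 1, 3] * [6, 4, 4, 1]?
Use y[k] = Σ_i a[i]·b[k-i] at k=0. y[0] = 2×6 = 12

12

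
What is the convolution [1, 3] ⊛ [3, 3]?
y[0] = 1×3 = 3; y[1] = 1×3 + 3×3 = 12; y[2] = 3×3 = 9

[3, 12, 9]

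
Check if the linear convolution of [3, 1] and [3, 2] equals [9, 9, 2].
Recompute linear convolution of [3, 1] and [3, 2]: y[0] = 3×3 = 9; y[1] = 3×2 + 1×3 = 9; y[2] = 1×2 = 2 → [9, 9, 2]. Given [9, 9, 2] matches, so answer: Yes

Yes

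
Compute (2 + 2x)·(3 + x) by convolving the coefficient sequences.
Ascending coefficients: a = [2, 2], b = [3, 1]. c[0] = 2×3 = 6; c[1] = 2×1 + 2×3 = 8; c[2] = 2×1 = 2. Result coefficients: [6, 8, 2] → 6 + 8x + 2x^2

6 + 8x + 2x^2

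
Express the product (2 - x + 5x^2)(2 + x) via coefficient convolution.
Ascending coefficients: a = [2, -1, 5], b = [2, 1]. c[0] = 2×2 = 4; c[1] = 2×1 + -1×2 = 0; c[2] = -1×1 + 5×2 = 9; c[3] = 5×1 = 5. Result coefficients: [4, 0, 9, 5] → 4 + 9x^2 + 5x^3

4 + 9x^2 + 5x^3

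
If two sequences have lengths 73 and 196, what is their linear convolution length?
Linear/full convolution length: m + n - 1 = 73 + 196 - 1 = 268

268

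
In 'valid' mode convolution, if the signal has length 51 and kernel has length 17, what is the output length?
'Valid' mode counts only positions where the kernel fully overlaps the signal: m - n + 1 = 51 - 17 + 1 = 35

35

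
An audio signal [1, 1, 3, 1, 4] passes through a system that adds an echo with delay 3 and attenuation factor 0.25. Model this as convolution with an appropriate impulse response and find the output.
Direct-path + delayed-attenuated-path model → impulse response h = [1, 0, 0, 0.25] (1 at lag 0, 0.25 at lag 3). Output y[n] = x[n] + 0.25·x[n - 3] (with x[n] = 0 outside 0..4): y[0] = 1 + 0.25×0 = 1; y[1] = 1 + 0.25×0 = 1; y[2] = 3 + 0.25×0 = 3; y[3] = 1 + 0.25×1 = 1.25; y[4] = 4 + 0.25×1 = 4.25; y[5] = 0 + 0.25×3 = 0.75; y[6] = 0 + 0.25×1 = 0.25; y[7] = 0 + 0.25×4 = 1.0. So y = [1, 1, 3, 1.25, 4.25, 0.75, 0.25, 1.0]

[1, 1, 3, 1.25, 4.25, 0.75, 0.25, 1.0]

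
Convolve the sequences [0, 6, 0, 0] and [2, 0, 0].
y[0] = 0×2 = 0; y[1] = 0×0 + 6×2 = 12; y[2] = 0×0 + 6×0 + 0×2 = 0; y[3] = 6×0 + 0×0 + 0×2 = 0; y[4] = 0×0 + 0×0 = 0; y[5] = 0×0 = 0

[0, 12, 0, 0, 0, 0]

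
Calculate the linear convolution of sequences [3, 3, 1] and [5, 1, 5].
y[0] = 3×5 = 15; y[1] = 3×1 + 3×5 = 18; y[2] = 3×5 + 3×1 + 1×5 = 23; y[3] = 3×5 + 1×1 = 16; y[4] = 1×5 = 5

[15, 18, 23, 16, 5]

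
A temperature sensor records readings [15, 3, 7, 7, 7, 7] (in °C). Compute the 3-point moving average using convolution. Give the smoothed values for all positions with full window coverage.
3-point moving average kernel = [1, 1, 1]. Apply in 'valid' mode (full window coverage): avg[0] = (15 + 3 + 7) / 3 = 8.33; avg[1] = (3 + 7 + 7) / 3 = 5.67; avg[2] = (7 + 7 + 7) / 3 = 7.0; avg[3] = (7 + 7 + 7) / 3 = 7.0. Smoothed values: [8.33, 5.67, 7.0, 7.0]

[8.33, 5.67, 7.0, 7.0]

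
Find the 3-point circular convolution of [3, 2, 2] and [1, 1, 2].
Use y[k] = Σ_j a[j]·b[(k-j) mod 3]. y[0] = 3×1 + 2×2 + 2×1 = 9; y[1] = 3×1 + 2×1 + 2×2 = 9; y[2] = 3×2 + 2×1 + 2×1 = 10. Result: [9, 9, 10]

[9, 9, 10]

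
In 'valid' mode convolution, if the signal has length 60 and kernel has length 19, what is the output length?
'Valid' mode counts only positions where the kernel fully overlaps the signal: m - n + 1 = 60 - 19 + 1 = 42

42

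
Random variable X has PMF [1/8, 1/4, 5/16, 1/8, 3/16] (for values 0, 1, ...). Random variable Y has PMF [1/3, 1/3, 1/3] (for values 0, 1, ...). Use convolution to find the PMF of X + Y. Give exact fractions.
P(X+Y=k) = Σ_i P(X=i)·P(Y=k-i) — a convolution of [1/8, 1/4, 5/16, 1/8, 3/16] and [1/3, 1/3, 1/3]. P(X+Y=0) = (1/8)×(1/3) = 1/24; P(X+Y=1) = (1/8)×(1/3) + (1/4)×(1/3) = 1/24 + 1/12 = 1/8; P(X+Y=2) = (1/8)×(1/3) + (1/4)×(1/3) + (5/16)×(1/3) = 1/24 + 1/12 + 5/48 = 11/48; P(X+Y=3) = (1/4)×(1/3) + (5/16)×(1/3) + (1/8)×(1/3) = 1/12 + 5/48 + 1/24 = 11/48; P(X+Y=4) = (5/16)×(1/3) + (1/8)×(1/3) + (3/16)×(1/3) = 5/48 + 1/24 + 1/16 = 5/24; P(X+Y=5) = (1/8)×(1/3) + (3/16)×(1/3) = 1/24 + 1/16 = 5/48; P(X+Y=6) = (3/16)×(1/3) = 1/16. PMF: [1/24, 1/8, 11/48, 11/48, 5/24, 5/48, 1/16] (sums to 1 ✓)

[1/24, 1/8, 11/48, 11/48, 5/24, 5/48, 1/16]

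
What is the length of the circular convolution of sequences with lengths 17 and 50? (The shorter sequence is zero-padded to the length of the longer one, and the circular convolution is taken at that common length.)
Circular convolution (zero-padding the shorter input) has length max(m, n) = max(17, 50) = 50

50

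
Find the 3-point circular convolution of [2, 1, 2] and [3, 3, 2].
Use y[k] = Σ_j f[j]·g[(k-j) mod 3]. y[0] = 2×3 + 1×2 + 2×3 = 14; y[1] = 2×3 + 1×3 + 2×2 = 13; y[2] = 2×2 + 1×3 + 2×3 = 13. Result: [14, 13, 13]

[14, 13, 13]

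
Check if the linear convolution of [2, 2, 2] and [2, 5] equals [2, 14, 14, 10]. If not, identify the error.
Recompute linear convolution of [2, 2, 2] and [2, 5]: y[0] = 2×2 = 4; y[1] = 2×5 + 2×2 = 14; y[2] = 2×5 + 2×2 = 14; y[3] = 2×5 = 10 → [4, 14, 14, 10]. Compare to given [2, 14, 14, 10]: they differ at index 0: given 2, correct 4, so answer: No

No. Error at index 0: given 2, correct 4.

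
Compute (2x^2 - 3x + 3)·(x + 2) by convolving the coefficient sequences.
Ascending coefficients: a = [3, -3, 2], b = [2, 1]. c[0] = 3×2 = 6; c[1] = 3×1 + -3×2 = -3; c[2] = -3×1 + 2×2 = 1; c[3] = 2×1 = 2. Result coefficients: [6, -3, 1, 2] → 2x^3 + x^2 - 3x + 6

2x^3 + x^2 - 3x + 6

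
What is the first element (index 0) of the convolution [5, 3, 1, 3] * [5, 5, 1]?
Use y[k] = Σ_i a[i]·b[k-i] at k=0. y[0] = 5×5 = 25

25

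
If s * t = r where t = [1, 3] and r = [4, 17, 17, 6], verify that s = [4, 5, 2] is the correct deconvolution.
Forward-compute [4, 5, 2] * [1, 3]: r[0] = 4×1 = 4; r[1] = 4×3 + 5×1 = 17; r[2] = 5×3 + 2×1 = 17; r[3] = 2×3 = 6 → [4, 17, 17, 6]. Matches given r = [4, 17, 17, 6], so verified.

Verified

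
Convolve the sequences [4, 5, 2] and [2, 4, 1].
y[0] = 4×2 = 8; y[1] = 4×4 + 5×2 = 26; y[2] = 4×1 + 5×4 + 2×2 = 28; y[3] = 5×1 + 2×4 = 13; y[4] = 2×1 = 2

[8, 26, 28, 13, 2]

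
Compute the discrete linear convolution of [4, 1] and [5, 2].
y[0] = 4×5 = 20; y[1] = 4×2 + 1×5 = 13; y[2] = 1×2 = 2

[20, 13, 2]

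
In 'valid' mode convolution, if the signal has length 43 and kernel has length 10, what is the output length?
'Valid' mode counts only positions where the kernel fully overlaps the signal: m - n + 1 = 43 - 10 + 1 = 34

34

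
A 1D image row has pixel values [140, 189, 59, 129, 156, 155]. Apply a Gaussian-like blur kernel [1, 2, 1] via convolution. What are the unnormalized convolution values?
Convolve image row [140, 189, 59, 129, 156, 155] with kernel [1, 2, 1]: y[0] = 140×1 = 140; y[1] = 140×2 + 189×1 = 469; y[2] = 140×1 + 189×2 + 59×1 = 577; y[3] = 189×1 + 59×2 + 129×1 = 436; y[4] = 59×1 + 129×2 + 156×1 = 473; y[5] = 129×1 + 156×2 + 155×1 = 596; y[6] = 156×1 + 155×2 = 466; y[7] = 155×1 = 155 → [140, 469, 577, 436, 473, 596, 466, 155]. Normalization factor = sum(kernel) = 4.

[140, 469, 577, 436, 473, 596, 466, 155]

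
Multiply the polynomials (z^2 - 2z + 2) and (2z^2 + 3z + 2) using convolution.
Ascending coefficients: a = [2, -2, 1], b = [2, 3, 2]. c[0] = 2×2 = 4; c[1] = 2×3 + -2×2 = 2; c[2] = 2×2 + -2×3 + 1×2 = 0; c[3] = -2×2 + 1×3 = -1; c[4] = 1×2 = 2. Result coefficients: [4, 2, 0, -1, 2] → 2z^4 - z^3 + 2z + 4

2z^4 - z^3 + 2z + 4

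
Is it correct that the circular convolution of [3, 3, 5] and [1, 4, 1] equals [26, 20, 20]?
Recompute circular convolution of [3, 3, 5] and [1, 4, 1]: y[0] = 3×1 + 3×1 + 5×4 = 26; y[1] = 3×4 + 3×1 + 5×1 = 20; y[2] = 3×1 + 3×4 + 5×1 = 20 → [26, 20, 20]. Given [26, 20, 20] matches, so answer: Yes

Yes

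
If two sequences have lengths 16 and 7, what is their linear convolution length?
Linear/full convolution length: m + n - 1 = 16 + 7 - 1 = 22

22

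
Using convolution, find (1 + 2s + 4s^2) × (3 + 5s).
Ascending coefficients: a = [1, 2, 4], b = [3, 5]. c[0] = 1×3 = 3; c[1] = 1×5 + 2×3 = 11; c[2] = 2×5 + 4×3 = 22; c[3] = 4×5 = 20. Result coefficients: [3, 11, 22, 20] → 3 + 11s + 22s^2 + 20s^3

3 + 11s + 22s^2 + 20s^3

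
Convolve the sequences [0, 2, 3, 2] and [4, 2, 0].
y[0] = 0×4 = 0; y[1] = 0×2 + 2×4 = 8; y[2] = 0×0 + 2×2 + 3×4 = 16; y[3] = 2×0 + 3×2 + 2×4 = 14; y[4] = 3×0 + 2×2 = 4; y[5] = 2×0 = 0

[0, 8, 16, 14, 4, 0]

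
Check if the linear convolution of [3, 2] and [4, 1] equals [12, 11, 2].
Recompute linear convolution of [3, 2] and [4, 1]: y[0] = 3×4 = 12; y[1] = 3×1 + 2×4 = 11; y[2] = 2×1 = 2 → [12, 11, 2]. Given [12, 11, 2] matches, so answer: Yes

Yes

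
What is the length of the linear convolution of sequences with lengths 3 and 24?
Linear/full convolution length: m + n - 1 = 3 + 24 - 1 = 26

26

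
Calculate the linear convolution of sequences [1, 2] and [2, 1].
y[0] = 1×2 = 2; y[1] = 1×1 + 2×2 = 5; y[2] = 2×1 = 2

[2, 5, 2]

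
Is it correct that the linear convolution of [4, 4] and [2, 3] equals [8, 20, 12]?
Recompute linear convolution of [4, 4] and [2, 3]: y[0] = 4×2 = 8; y[1] = 4×3 + 4×2 = 20; y[2] = 4×3 = 12 → [8, 20, 12]. Given [8, 20, 12] matches, so answer: Yes

Yes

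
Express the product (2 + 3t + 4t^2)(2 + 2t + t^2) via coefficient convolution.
Ascending coefficients: a = [2, 3, 4], b = [2, 2, 1]. c[0] = 2×2 = 4; c[1] = 2×2 + 3×2 = 10; c[2] = 2×1 + 3×2 + 4×2 = 16; c[3] = 3×1 + 4×2 = 11; c[4] = 4×1 = 4. Result coefficients: [4, 10, 16, 11, 4] → 4 + 10t + 16t^2 + 11t^3 + 4t^4

4 + 10t + 16t^2 + 11t^3 + 4t^4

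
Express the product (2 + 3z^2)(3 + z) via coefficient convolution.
Ascending coefficients: a = [2, 0, 3], b = [3, 1]. c[0] = 2×3 = 6; c[1] = 2×1 + 0×3 = 2; c[2] = 0×1 + 3×3 = 9; c[3] = 3×1 = 3. Result coefficients: [6, 2, 9, 3] → 6 + 2z + 9z^2 + 3z^3

6 + 2z + 9z^2 + 3z^3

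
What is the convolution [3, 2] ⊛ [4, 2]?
y[0] = 3×4 = 12; y[1] = 3×2 + 2×4 = 14; y[2] = 2×2 = 4

[12, 14, 4]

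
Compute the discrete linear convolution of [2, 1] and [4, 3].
y[0] = 2×4 = 8; y[1] = 2×3 + 1×4 = 10; y[2] = 1×3 = 3

[8, 10, 3]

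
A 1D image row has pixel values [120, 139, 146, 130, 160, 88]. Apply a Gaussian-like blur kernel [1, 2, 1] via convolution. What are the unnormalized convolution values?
Convolve image row [120, 139, 146, 130, 160, 88] with kernel [1, 2, 1]: y[0] = 120×1 = 120; y[1] = 120×2 + 139×1 = 379; y[2] = 120×1 + 139×2 + 146×1 = 544; y[3] = 139×1 + 146×2 + 130×1 = 561; y[4] = 146×1 + 130×2 + 160×1 = 566; y[5] = 130×1 + 160×2 + 88×1 = 538; y[6] = 160×1 + 88×2 = 336; y[7] = 88×1 = 88 → [120, 379, 544, 561, 566, 538, 336, 88]. Normalization factor = sum(kernel) = 4.

[120, 379, 544, 561, 566, 538, 336, 88]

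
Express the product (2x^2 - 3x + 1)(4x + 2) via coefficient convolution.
Ascending coefficients: a = [1, -3, 2], b = [2, 4]. c[0] = 1×2 = 2; c[1] = 1×4 + -3×2 = -2; c[2] = -3×4 + 2×2 = -8; c[3] = 2×4 = 8. Result coefficients: [2, -2, -8, 8] → 8x^3 - 8x^2 - 2x + 2

8x^3 - 8x^2 - 2x + 2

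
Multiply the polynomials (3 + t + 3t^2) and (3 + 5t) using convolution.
Ascending coefficients: a = [3, 1, 3], b = [3, 5]. c[0] = 3×3 = 9; c[1] = 3×5 + 1×3 = 18; c[2] = 1×5 + 3×3 = 14; c[3] = 3×5 = 15. Result coefficients: [9, 18, 14, 15] → 9 + 18t + 14t^2 + 15t^3

9 + 18t + 14t^2 + 15t^3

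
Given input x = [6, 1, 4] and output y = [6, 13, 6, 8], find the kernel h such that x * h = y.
Output length 4 = len(x) + len(h) - 1 ⇒ len(h) = 2. Solve h forward using h[k] = (y[k] - Σ_{i≥1} x[i]·h[k-i]) / x[0]: h[0] = y[0] / x[0] = 6 / 6 = 1; h[1] = (y[1] - 1×1) / x[0] = (13 - 1×1) / 6 = 2. So h = [1, 2]. Forward-check [6, 1, 4] * [1, 2]: y[0] = 6×1 = 6; y[1] = 6×2 + 1×1 = 13; y[2] = 1×2 + 4×1 = 6; y[3] = 4×2 = 8 → [6, 13, 6, 8] ✓

[1, 2]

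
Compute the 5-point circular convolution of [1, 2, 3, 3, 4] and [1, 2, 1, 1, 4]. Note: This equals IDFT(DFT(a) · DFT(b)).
Either evaluate y[k] = Σ_j a[j]·b[(k-j) mod 5] directly, or use IDFT(DFT(a) · DFT(b)). y[0] = 1×1 + 2×4 + 3×1 + 3×1 + 4×2 = 23; y[1] = 1×2 + 2×1 + 3×4 + 3×1 + 4×1 = 23; y[2] = 1×1 + 2×2 + 3×1 + 3×4 + 4×1 = 24; y[3] = 1×1 + 2×1 + 3×2 + 3×1 + 4×4 = 28; y[4] = 1×4 + 2×1 + 3×1 + 3×2 + 4×1 = 19. Result: [23, 23, 24, 28, 19]

[23, 23, 24, 28, 19]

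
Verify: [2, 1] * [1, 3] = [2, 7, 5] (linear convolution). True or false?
Recompute linear convolution of [2, 1] and [1, 3]: y[0] = 2×1 = 2; y[1] = 2×3 + 1×1 = 7; y[2] = 1×3 = 3 → [2, 7, 3]. Compare to given [2, 7, 5]: they differ at index 2: given 5, correct 3, so answer: No

No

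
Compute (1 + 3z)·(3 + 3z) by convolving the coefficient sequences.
Ascending coefficients: a = [1, 3], b = [3, 3]. c[0] = 1×3 = 3; c[1] = 1×3 + 3×3 = 12; c[2] = 3×3 = 9. Result coefficients: [3, 12, 9] → 3 + 12z + 9z^2

3 + 12z + 9z^2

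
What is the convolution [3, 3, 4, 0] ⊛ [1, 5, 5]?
y[0] = 3×1 = 3; y[1] = 3×5 + 3×1 = 18; y[2] = 3×5 + 3×5 + 4×1 = 34; y[3] = 3×5 + 4×5 + 0×1 = 35; y[4] = 4×5 + 0×5 = 20; y[5] = 0×5 = 0

[3, 18, 34, 35, 20, 0]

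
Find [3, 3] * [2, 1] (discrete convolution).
y[0] = 3×2 = 6; y[1] = 3×1 + 3×2 = 9; y[2] = 3×1 = 3

[6, 9, 3]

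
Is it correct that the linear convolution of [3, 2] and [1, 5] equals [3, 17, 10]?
Recompute linear convolution of [3, 2] and [1, 5]: y[0] = 3×1 = 3; y[1] = 3×5 + 2×1 = 17; y[2] = 2×5 = 10 → [3, 17, 10]. Given [3, 17, 10] matches, so answer: Yes

Yes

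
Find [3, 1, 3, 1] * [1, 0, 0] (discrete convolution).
y[0] = 3×1 = 3; y[1] = 3×0 + 1×1 = 1; y[2] = 3×0 + 1×0 + 3×1 = 3; y[3] = 1×0 + 3×0 + 1×1 = 1; y[4] = 3×0 + 1×0 = 0; y[5] = 1×0 = 0

[3, 1, 3, 1, 0, 0]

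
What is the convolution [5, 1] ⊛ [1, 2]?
y[0] = 5×1 = 5; y[1] = 5×2 + 1×1 = 11; y[2] = 1×2 = 2

[5, 11, 2]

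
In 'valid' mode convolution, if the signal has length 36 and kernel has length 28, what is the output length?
'Valid' mode counts only positions where the kernel fully overlaps the signal: m - n + 1 = 36 - 28 + 1 = 9

9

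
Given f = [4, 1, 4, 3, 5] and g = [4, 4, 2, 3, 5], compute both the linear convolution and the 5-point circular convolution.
Linear: y_lin[0] = 4×4 = 16; y_lin[1] = 4×4 + 1×4 = 20; y_lin[2] = 4×2 + 1×4 + 4×4 = 28; y_lin[3] = 4×3 + 1×2 + 4×4 + 3×4 = 42; y_lin[4] = 4×5 + 1×3 + 4×2 + 3×4 + 5×4 = 63; y_lin[5] = 1×5 + 4×3 + 3×2 + 5×4 = 43; y_lin[6] = 4×5 + 3×3 + 5×2 = 39; y_lin[7] = 3×5 + 5×3 = 30; y_lin[8] = 5×5 = 25 → [16, 20, 28, 42, 63, 43, 39, 30, 25]. Circular (length 5): y[0] = 4×4 + 1×5 + 4×3 + 3×2 + 5×4 = 59; y[1] = 4×4 + 1×4 + 4×5 + 3×3 + 5×2 = 59; y[2] = 4×2 + 1×4 + 4×4 + 3×5 + 5×3 = 58; y[3] = 4×3 + 1×2 + 4×4 + 3×4 + 5×5 = 67; y[4] = 4×5 + 1×3 + 4×2 + 3×4 + 5×4 = 63 → [59, 59, 58, 67, 63]

Linear: [16, 20, 28, 42, 63, 43, 39, 30, 25], Circular: [59, 59, 58, 67, 63]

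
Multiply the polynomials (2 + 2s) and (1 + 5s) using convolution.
Ascending coefficients: a = [2, 2], b = [1, 5]. c[0] = 2×1 = 2; c[1] = 2×5 + 2×1 = 12; c[2] = 2×5 = 10. Result coefficients: [2, 12, 10] → 2 + 12s + 10s^2

2 + 12s + 10s^2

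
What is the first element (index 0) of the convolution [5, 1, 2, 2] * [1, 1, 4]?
Use y[k] = Σ_i a[i]·b[k-i] at k=0. y[0] = 5×1 = 5

5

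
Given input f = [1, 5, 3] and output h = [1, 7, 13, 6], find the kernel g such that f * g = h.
Output length 4 = len(f) + len(g) - 1 ⇒ len(g) = 2. Solve g forward using g[k] = (h[k] - Σ_{i≥1} f[i]·g[k-i]) / f[0]: g[0] = h[0] / f[0] = 1 / 1 = 1; g[1] = (h[1] - 5×1) / f[0] = (7 - 5×1) / 1 = 2. So g = [1, 2]. Forward-check [1, 5, 3] * [1, 2]: h[0] = 1×1 = 1; h[1] = 1×2 + 5×1 = 7; h[2] = 5×2 + 3×1 = 13; h[3] = 3×2 = 6 → [1, 7, 13, 6] ✓

[1, 2]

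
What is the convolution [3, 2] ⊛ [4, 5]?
y[0] = 3×4 = 12; y[1] = 3×5 + 2×4 = 23; y[2] = 2×5 = 10

[12, 23, 10]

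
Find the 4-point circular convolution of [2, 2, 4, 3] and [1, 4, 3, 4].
Use y[k] = Σ_j a[j]·b[(k-j) mod 4]. y[0] = 2×1 + 2×4 + 4×3 + 3×4 = 34; y[1] = 2×4 + 2×1 + 4×4 + 3×3 = 35; y[2] = 2×3 + 2×4 + 4×1 + 3×4 = 30; y[3] = 2×4 + 2×3 + 4×4 + 3×1 = 33. Result: [34, 35, 30, 33]

[34, 35, 30, 33]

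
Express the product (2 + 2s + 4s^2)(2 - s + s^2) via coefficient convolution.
Ascending coefficients: a = [2, 2, 4], b = [2, -1, 1]. c[0] = 2×2 = 4; c[1] = 2×-1 + 2×2 = 2; c[2] = 2×1 + 2×-1 + 4×2 = 8; c[3] = 2×1 + 4×-1 = -2; c[4] = 4×1 = 4. Result coefficients: [4, 2, 8, -2, 4] → 4 + 2s + 8s^2 - 2s^3 + 4s^4

4 + 2s + 8s^2 - 2s^3 + 4s^4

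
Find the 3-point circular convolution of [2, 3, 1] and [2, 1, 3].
Use y[k] = Σ_j f[j]·g[(k-j) mod 3]. y[0] = 2×2 + 3×3 + 1×1 = 14; y[1] = 2×1 + 3×2 + 1×3 = 11; y[2] = 2×3 + 3×1 + 1×2 = 11. Result: [14, 11, 11]

[14, 11, 11]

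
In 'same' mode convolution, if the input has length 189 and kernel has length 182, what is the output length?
'Same' mode returns an output with the same length as the input: 189

189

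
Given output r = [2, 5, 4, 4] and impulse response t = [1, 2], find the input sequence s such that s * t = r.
Deconvolve r=[2, 5, 4, 4] by t=[1, 2]. Since t[0]=1, solve forward: s[0] = r[0] / 1 = 2; s[1] = (r[1] - 2×2) / 1 = 1; s[2] = (r[2] - 1×2) / 1 = 2. So s = [2, 1, 2]. Check by forward convolution: r[0] = 2×1 = 2; r[1] = 2×2 + 1×1 = 5; r[2] = 1×2 + 2×1 = 4; r[3] = 2×2 = 4

[2, 1, 2]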